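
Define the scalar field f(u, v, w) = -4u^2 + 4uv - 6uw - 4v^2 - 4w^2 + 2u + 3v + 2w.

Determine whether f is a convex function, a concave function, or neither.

f is quadratic, so its Hessian is the constant matrix H = [[-8, 4, -6], [4, -8, 0], [-6, 0, -8]].
Leading principal minors: -8, 48, -96.
Signs alternate −, +, − ⇒ H ≺ 0 ⇒ concave.

concave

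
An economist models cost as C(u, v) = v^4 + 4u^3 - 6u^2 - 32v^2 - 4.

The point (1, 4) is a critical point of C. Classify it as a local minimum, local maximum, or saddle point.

local minimum

The mixed partial ∂²C/∂u∂v is 0, so the Hessian at any point is diag(C_uu, C_vv) = diag(12(2u - 1), 4(3v^2 - 16)).
At (1, 4): H = diag(12, 128).
Both eigenvalues are positive, so H is positive definite: a local minimum.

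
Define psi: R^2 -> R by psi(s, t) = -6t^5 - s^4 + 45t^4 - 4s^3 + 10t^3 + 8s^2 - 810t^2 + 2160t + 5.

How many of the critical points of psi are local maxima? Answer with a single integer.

4

psi separates as a function of s plus a function of t, so ∇psi=0 decouples.
∂psi/∂s = -4s(s - 1)(s + 4) = 0 at s ∈ {-4, 0, 1}; ∂psi/∂t = -30(t - 4)(t - 3)(t - 2)(t + 3) = 0 at t ∈ {-3, 2, 3, 4}.
The Hessian is diagonal: diag(psi_ss, psi_tt). Second derivatives: psi_ss(-4)=-80, psi_ss(0)=16, psi_ss(1)=-20; psi_tt(-3)=6300, psi_tt(2)=-300, psi_tt(3)=180, psi_tt(4)=-420.
Local maxima occur where both diagonal entries negative: (-4, 2), (-4, 4), (1, 2), (1, 4). Count: 4.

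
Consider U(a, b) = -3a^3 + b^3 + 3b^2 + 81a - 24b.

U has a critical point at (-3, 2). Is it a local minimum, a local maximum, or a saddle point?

The mixed partial ∂²U/∂a∂b is 0, so the Hessian at any point is diag(U_aa, U_bb) = diag(-18a, 6(b + 1)).
At (-3, 2): H = diag(54, 18).
Both eigenvalues are positive, so H is positive definite: a local minimum.

local minimum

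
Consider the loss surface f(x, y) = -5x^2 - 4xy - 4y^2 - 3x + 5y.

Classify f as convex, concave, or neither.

concave

f is quadratic, so its Hessian is the constant matrix H = [[-10, -4], [-4, -8]].
det(H) = 64, tr(H) = -18.
det(H) > 0 and tr(H) < 0, so H is negative definite everywhere: concave.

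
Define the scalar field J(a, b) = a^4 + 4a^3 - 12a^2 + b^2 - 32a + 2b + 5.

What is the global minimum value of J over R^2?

-60

J(a,b) separates as P(a) + Q(b) + 5, so its minimum is min P + min Q + 5.
P'(a) = 4(a - 2)(a + 1)(a + 4) vanishes at a ∈ {-4, -1, 2}; Q'(b) = 2b + 2 vanishes at b ∈ {-1}.
Local minima of P (where P''>0): P(-4)=-64, P(2)=-64. Local minima of Q: Q(-1)=-1.
So the global minimum of J is P(-4) + Q(-1) + 5 = -64 − 1 + 5 = -60, attained at (-4, -1).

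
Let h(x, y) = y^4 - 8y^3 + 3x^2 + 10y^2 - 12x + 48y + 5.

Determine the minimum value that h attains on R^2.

-36

h(x,y) separates as P(x) + Q(y) + 5, so its minimum is min P + min Q + 5.
P'(x) = 6x - 12 vanishes at x ∈ {2}; Q'(y) = 4(y - 4)(y - 3)(y + 1) vanishes at y ∈ {-1, 3, 4}.
Local minima of P (where P''>0): P(2)=-12. Local minima of Q: Q(-1)=-29, Q(4)=96.
So the global minimum of h is P(2) + Q(-1) + 5 = -12 − 29 + 5 = -36, attained at (2, -1).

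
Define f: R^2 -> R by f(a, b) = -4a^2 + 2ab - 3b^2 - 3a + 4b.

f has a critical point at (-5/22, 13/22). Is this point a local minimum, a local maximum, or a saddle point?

local maximum

The Hessian of f is constant: H = [[-8, 2], [2, -6]].
det(H) = (-8)·(-6) − 2² = 44.
det(H) > 0 and tr(H) = -14 < 0, so H is negative definite and the point is a local maximum.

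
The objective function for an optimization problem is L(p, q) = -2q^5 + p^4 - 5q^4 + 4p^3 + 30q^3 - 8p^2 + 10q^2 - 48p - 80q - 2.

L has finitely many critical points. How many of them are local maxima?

2

L separates as a function of p plus a function of q, so ∇L=0 decouples.
∂L/∂p = 4(p - 2)(p + 2)(p + 3) = 0 at p ∈ {-3, -2, 2}; ∂L/∂q = -10(q - 2)(q - 1)(q + 1)(q + 4) = 0 at q ∈ {-4, -1, 1, 2}.
The Hessian is diagonal: diag(L_pp, L_qq). Second derivatives: L_pp(-3)=20, L_pp(-2)=-16, L_pp(2)=80; L_qq(-4)=900, L_qq(-1)=-180, L_qq(1)=100, L_qq(2)=-180.
Local maxima occur where both diagonal entries negative: (-2, -1), (-2, 2). Count: 2.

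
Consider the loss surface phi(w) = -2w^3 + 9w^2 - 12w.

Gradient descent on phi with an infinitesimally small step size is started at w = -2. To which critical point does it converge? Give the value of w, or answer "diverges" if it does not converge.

1

phi'(w) = -6(w - 2)(w - 1), so phi'(-2) = -72.
Gradient descent moves in the -phi' direction, i.e. w is increasing.
The nearest critical point in that direction is w = 1, where phi'' = 6 > 0 (a local minimum). The iterate converges there.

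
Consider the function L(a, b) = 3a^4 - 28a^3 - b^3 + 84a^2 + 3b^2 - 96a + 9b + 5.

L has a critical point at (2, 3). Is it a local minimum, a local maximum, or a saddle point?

local maximum

The mixed partial ∂²L/∂a∂b is 0, so the Hessian at any point is diag(L_aa, L_bb) = diag(12(3a^2 - 14a + 14), 6(-b + 1)).
At (2, 3): H = diag(-24, -12).
Both eigenvalues are negative, so H is negative definite: a local maximum.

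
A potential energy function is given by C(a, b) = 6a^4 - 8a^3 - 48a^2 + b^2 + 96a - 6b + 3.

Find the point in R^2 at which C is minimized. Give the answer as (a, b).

C(a,b) separates as P(a) + Q(b) + 3, so its minimum is min P + min Q + 3.
P'(a) = 24(a - 2)(a - 1)(a + 2) vanishes at a ∈ {-2, 1, 2}; Q'(b) = 2b - 6 vanishes at b ∈ {3}.
Local minima of P (where P''>0): P(-2)=-224, P(2)=32. Local minima of Q: Q(3)=-9.
So the global minimum of C is P(-2) + Q(3) + 3 = -224 − 9 + 3 = -230, attained at (-2, 3).

(-2, 3)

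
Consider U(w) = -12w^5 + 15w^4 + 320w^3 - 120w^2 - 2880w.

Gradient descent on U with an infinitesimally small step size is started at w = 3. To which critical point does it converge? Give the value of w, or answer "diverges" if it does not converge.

U'(w) = -60(w - 4)(w - 2)(w + 2)(w + 3), so U'(3) = 1800.
Gradient descent moves in the -U' direction, i.e. w is decreasing.
The nearest critical point in that direction is w = 2, where U'' = 2400 > 0 (a local minimum). The iterate converges there.

2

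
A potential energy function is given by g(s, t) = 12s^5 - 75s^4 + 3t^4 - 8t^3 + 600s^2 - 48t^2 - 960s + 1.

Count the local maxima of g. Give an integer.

2

g separates as a function of s plus a function of t, so ∇g=0 decouples.
∂g/∂s = 60(s - 4)(s - 2)(s - 1)(s + 2) = 0 at s ∈ {-2, 1, 2, 4}; ∂g/∂t = 12t(t - 4)(t + 2) = 0 at t ∈ {-2, 0, 4}.
The Hessian is diagonal: diag(g_ss, g_tt). Second derivatives: g_ss(-2)=-4320, g_ss(1)=540, g_ss(2)=-480, g_ss(4)=2160; g_tt(-2)=144, g_tt(0)=-96, g_tt(4)=288.
Local maxima occur where both diagonal entries negative: (-2, 0), (2, 0). Count: 2.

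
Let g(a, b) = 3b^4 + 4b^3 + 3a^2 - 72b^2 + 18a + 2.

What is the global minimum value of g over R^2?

g(a,b) separates as P(a) + Q(b) + 2, so its minimum is min P + min Q + 2.
P'(a) = 6a + 18 vanishes at a ∈ {-3}; Q'(b) = 12b(b - 3)(b + 4) vanishes at b ∈ {-4, 0, 3}.
Local minima of P (where P''>0): P(-3)=-27. Local minima of Q: Q(-4)=-640, Q(3)=-297.
So the global minimum of g is P(-3) + Q(-4) + 2 = -27 − 640 + 2 = -665, attained at (-3, -4).

-665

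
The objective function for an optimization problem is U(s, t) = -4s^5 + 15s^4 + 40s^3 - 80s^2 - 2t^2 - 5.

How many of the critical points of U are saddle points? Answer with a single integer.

U separates as a function of s plus a function of t, so ∇U=0 decouples.
∂U/∂s = -20s(s - 4)(s - 1)(s + 2) = 0 at s ∈ {-2, 0, 1, 4}; ∂U/∂t = -4t = 0 at t ∈ {0}.
The Hessian is diagonal: diag(U_ss, U_tt). Second derivatives: U_ss(-2)=720, U_ss(0)=-160, U_ss(1)=180, U_ss(4)=-1440; U_tt(0)=-4.
Saddle points occur where the two diagonal entries have opposite signs: (-2, 0), (1, 0). Count: 2.

2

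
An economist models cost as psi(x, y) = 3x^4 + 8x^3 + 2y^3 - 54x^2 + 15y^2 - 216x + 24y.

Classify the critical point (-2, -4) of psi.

The mixed partial ∂²psi/∂x∂y is 0, so the Hessian at any point is diag(psi_xx, psi_yy) = diag(12(3x^2 + 4x - 9), 6(2y + 5)).
At (-2, -4): H = diag(-60, -18).
Both eigenvalues are negative, so H is negative definite: a local maximum.

local maximum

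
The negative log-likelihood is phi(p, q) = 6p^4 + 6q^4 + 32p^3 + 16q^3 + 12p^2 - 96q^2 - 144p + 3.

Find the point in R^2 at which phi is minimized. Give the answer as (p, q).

(1, -4)

phi(p,q) separates as A(p) + B(q) + 3, so its minimum is min A + min B + 3.
A'(p) = 24(p - 1)(p + 2)(p + 3) vanishes at p ∈ {-3, -2, 1}; B'(q) = 24q(q - 2)(q + 4) vanishes at q ∈ {-4, 0, 2}.
Local minima of A (where A''>0): A(-3)=162, A(1)=-94. Local minima of B: B(-4)=-1024, B(2)=-160.
So the global minimum of phi is A(1) + B(-4) + 3 = -94 − 1024 + 3 = -1115, attained at (1, -4).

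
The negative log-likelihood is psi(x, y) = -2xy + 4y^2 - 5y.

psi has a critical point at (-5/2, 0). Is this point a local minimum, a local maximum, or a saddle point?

saddle point

The Hessian of psi is constant: H = [[0, -2], [-2, 8]].
det(H) = 0·8 − (-2)² = -4.
Since det(H) < 0, H is indefinite and the critical point is a saddle point.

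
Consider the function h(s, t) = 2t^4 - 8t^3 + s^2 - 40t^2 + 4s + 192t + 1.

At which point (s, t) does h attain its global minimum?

h(s,t) separates as P(s) + Q(t) + 1, so its minimum is min P + min Q + 1.
P'(s) = 2s + 4 vanishes at s ∈ {-2}; Q'(t) = 8(t - 4)(t - 2)(t + 3) vanishes at t ∈ {-3, 2, 4}.
Local minima of P (where P''>0): P(-2)=-4. Local minima of Q: Q(-3)=-558, Q(4)=128.
So the global minimum of h is P(-2) + Q(-3) + 1 = -4 − 558 + 1 = -561, attained at (-2, -3).

(-2, -3)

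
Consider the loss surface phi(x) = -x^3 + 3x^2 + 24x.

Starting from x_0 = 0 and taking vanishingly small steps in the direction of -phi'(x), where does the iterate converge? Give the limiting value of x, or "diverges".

-2

phi'(x) = -3(x - 4)(x + 2), so phi'(0) = 24.
Gradient descent moves in the -phi' direction, i.e. x is decreasing.
The nearest critical point in that direction is x = -2, where phi'' = 18 > 0 (a local minimum). The iterate converges there.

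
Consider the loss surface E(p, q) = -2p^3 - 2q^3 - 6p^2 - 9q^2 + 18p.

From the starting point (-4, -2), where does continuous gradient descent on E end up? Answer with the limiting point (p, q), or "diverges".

(-3, -3)

E is separable, so gradient descent decouples: p follows -∂E/∂p, q follows -∂E/∂q.
∂E/∂p = -6(p - 1)(p + 3); at p=-4 this is -30, so p increases.
∂E/∂q = -6q(q + 3); at q=-2 this is 12, so q decreases.
p converges to its nearest critical value -3 (a local min of the p-part); q converges to -3. The iterate converges to (-3, -3).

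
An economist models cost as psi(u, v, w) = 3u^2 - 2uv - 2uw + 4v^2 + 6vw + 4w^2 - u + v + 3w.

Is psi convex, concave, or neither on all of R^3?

psi is quadratic, so its Hessian is the constant matrix H = [[6, -2, -2], [-2, 8, 6], [-2, 6, 8]].
Leading principal minors: 6, 44, 152.
All positive ⇒ H ≻ 0 ⇒ convex.

convex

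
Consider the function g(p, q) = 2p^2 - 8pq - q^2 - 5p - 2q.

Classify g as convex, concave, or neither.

g is quadratic, so its Hessian is the constant matrix H = [[4, -8], [-8, -2]].
det(H) = -72, tr(H) = 2.
det(H) < 0, so H is indefinite: neither convex nor concave.

neither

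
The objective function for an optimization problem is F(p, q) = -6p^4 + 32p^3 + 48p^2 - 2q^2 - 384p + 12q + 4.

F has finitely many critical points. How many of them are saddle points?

F separates as a function of p plus a function of q, so ∇F=0 decouples.
∂F/∂p = -24(p - 4)(p - 2)(p + 2) = 0 at p ∈ {-2, 2, 4}; ∂F/∂q = -4(q - 3) = 0 at q ∈ {3}.
The Hessian is diagonal: diag(F_pp, F_qq). Second derivatives: F_pp(-2)=-576, F_pp(2)=192, F_pp(4)=-288; F_qq(3)=-4.
Saddle points occur where the two diagonal entries have opposite signs: (2, 3). Count: 1.

1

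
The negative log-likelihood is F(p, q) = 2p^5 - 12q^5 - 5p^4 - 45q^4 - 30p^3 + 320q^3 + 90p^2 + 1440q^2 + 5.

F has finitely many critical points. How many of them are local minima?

4

F separates as a function of p plus a function of q, so ∇F=0 decouples.
∂F/∂p = 10p(p - 3)(p - 2)(p + 3) = 0 at p ∈ {-3, 0, 2, 3}; ∂F/∂q = -60q(q - 4)(q + 3)(q + 4) = 0 at q ∈ {-4, -3, 0, 4}.
The Hessian is diagonal: diag(F_pp, F_qq). Second derivatives: F_pp(-3)=-900, F_pp(0)=180, F_pp(2)=-100, F_pp(3)=180; F_qq(-4)=1920, F_qq(-3)=-1260, F_qq(0)=2880, F_qq(4)=-13440.
Local minima occur where both diagonal entries positive: (0, -4), (0, 0), (3, -4), (3, 0). Count: 4.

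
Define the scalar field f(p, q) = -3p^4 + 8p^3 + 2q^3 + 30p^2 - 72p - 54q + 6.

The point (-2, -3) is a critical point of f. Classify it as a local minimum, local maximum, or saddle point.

The mixed partial ∂²f/∂p∂q is 0, so the Hessian at any point is diag(f_pp, f_qq) = diag(12(-3p^2 + 4p + 5), 12q).
At (-2, -3): H = diag(-180, -36).
Both eigenvalues are negative, so H is negative definite: a local maximum.

local maximum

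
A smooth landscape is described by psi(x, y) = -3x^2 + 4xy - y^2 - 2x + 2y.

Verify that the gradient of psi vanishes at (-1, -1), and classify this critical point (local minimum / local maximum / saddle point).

saddle point

∇psi = (-6x + 4y - 2, 4x - 2y + 2); substituting (-1, -1) gives ∇psi = (0, 0), so (-1, -1) is indeed a critical point.
The Hessian of psi is constant: H = [[-6, 4], [4, -2]].
det(H) = (-6)·(-2) − 4² = -4.
Since det(H) < 0, H is indefinite and the critical point is a saddle point.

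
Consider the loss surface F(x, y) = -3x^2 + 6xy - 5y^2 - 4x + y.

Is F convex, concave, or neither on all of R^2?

F is quadratic, so its Hessian is the constant matrix H = [[-6, 6], [6, -10]].
det(H) = 24, tr(H) = -16.
det(H) > 0 and tr(H) < 0, so H is negative definite everywhere: concave.

concave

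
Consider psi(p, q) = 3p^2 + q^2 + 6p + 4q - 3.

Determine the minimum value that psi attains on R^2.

psi(p,q) separates as A(p) + B(q) − 3, so its minimum is min A + min B − 3.
A'(p) = 6p + 6 vanishes at p ∈ {-1}; B'(q) = 2q + 4 vanishes at q ∈ {-2}.
Local minima of A (where A''>0): A(-1)=-3. Local minima of B: B(-2)=-4.
So the global minimum of psi is A(-1) + B(-2) − 3 = -3 − 4 − 3 = -10, attained at (-1, -2).

-10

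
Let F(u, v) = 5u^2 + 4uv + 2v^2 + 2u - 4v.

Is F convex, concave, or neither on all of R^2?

convex

F is quadratic, so its Hessian is the constant matrix H = [[10, 4], [4, 4]].
det(H) = 24, tr(H) = 14.
det(H) > 0 and tr(H) > 0, so H is positive definite everywhere: convex.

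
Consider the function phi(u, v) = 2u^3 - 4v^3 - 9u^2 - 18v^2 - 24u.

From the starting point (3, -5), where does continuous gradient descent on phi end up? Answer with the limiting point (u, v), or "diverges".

(4, -3)

phi is separable, so gradient descent decouples: u follows -∂phi/∂u, v follows -∂phi/∂v.
∂phi/∂u = 6(u - 4)(u + 1); at u=3 this is -24, so u increases.
∂phi/∂v = -12v(v + 3); at v=-5 this is -120, so v increases.
u converges to its nearest critical value 4 (a local min of the u-part); v converges to -3. The iterate converges to (4, -3).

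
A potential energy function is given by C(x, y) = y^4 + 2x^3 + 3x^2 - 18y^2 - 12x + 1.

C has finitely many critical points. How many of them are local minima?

2

C separates as a function of x plus a function of y, so ∇C=0 decouples.
∂C/∂x = 6(x - 1)(x + 2) = 0 at x ∈ {-2, 1}; ∂C/∂y = 4y(y - 3)(y + 3) = 0 at y ∈ {-3, 0, 3}.
The Hessian is diagonal: diag(C_xx, C_yy). Second derivatives: C_xx(-2)=-18, C_xx(1)=18; C_yy(-3)=72, C_yy(0)=-36, C_yy(3)=72.
Local minima occur where both diagonal entries positive: (1, -3), (1, 3). Count: 2.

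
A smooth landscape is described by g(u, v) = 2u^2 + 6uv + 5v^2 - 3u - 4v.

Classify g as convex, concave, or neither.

convex

g is quadratic, so its Hessian is the constant matrix H = [[4, 6], [6, 10]].
det(H) = 4, tr(H) = 14.
det(H) > 0 and tr(H) > 0, so H is positive definite everywhere: convex.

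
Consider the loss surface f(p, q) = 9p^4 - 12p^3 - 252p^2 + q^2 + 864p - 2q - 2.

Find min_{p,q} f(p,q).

-4419

f(p,q) separates as A(p) + B(q) − 2, so its minimum is min A + min B − 2.
A'(p) = 36(p - 3)(p - 2)(p + 4) vanishes at p ∈ {-4, 2, 3}; B'(q) = 2q - 2 vanishes at q ∈ {1}.
Local minima of A (where A''>0): A(-4)=-4416, A(3)=729. Local minima of B: B(1)=-1.
So the global minimum of f is A(-4) + B(1) − 2 = -4416 − 1 − 2 = -4419, attained at (-4, 1).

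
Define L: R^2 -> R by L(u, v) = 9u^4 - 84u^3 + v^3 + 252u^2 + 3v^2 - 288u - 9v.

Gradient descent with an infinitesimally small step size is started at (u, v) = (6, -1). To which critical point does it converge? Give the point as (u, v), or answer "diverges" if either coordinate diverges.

L is separable, so gradient descent decouples: u follows -∂L/∂u, v follows -∂L/∂v.
∂L/∂u = 36(u - 4)(u - 2)(u - 1); at u=6 this is 1440, so u decreases.
∂L/∂v = 3(v - 1)(v + 3); at v=-1 this is -12, so v increases.
u converges to its nearest critical value 4 (a local min of the u-part); v converges to 1. The iterate converges to (4, 1).

(4, 1)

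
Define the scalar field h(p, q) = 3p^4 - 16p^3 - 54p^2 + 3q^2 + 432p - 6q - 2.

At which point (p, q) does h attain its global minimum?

(-3, 1)

h(p,q) separates as A(p) + B(q) − 2, so its minimum is min A + min B − 2.
A'(p) = 12(p - 4)(p - 3)(p + 3) vanishes at p ∈ {-3, 3, 4}; B'(q) = 6q - 6 vanishes at q ∈ {1}.
Local minima of A (where A''>0): A(-3)=-1107, A(4)=608. Local minima of B: B(1)=-3.
So the global minimum of h is A(-3) + B(1) − 2 = -1107 − 3 − 2 = -1112, attained at (-3, 1).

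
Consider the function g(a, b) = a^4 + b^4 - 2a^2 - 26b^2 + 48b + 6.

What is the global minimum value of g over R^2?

g(a,b) separates as P(a) + Q(b) + 6, so its minimum is min P + min Q + 6.
P'(a) = 4a(a - 1)(a + 1) vanishes at a ∈ {-1, 0, 1}; Q'(b) = 4(b - 3)(b - 1)(b + 4) vanishes at b ∈ {-4, 1, 3}.
Local minima of P (where P''>0): P(-1)=-1, P(1)=-1. Local minima of Q: Q(-4)=-352, Q(3)=-9.
So the global minimum of g is P(-1) + Q(-4) + 6 = -1 − 352 + 6 = -347, attained at (-1, -4).

-347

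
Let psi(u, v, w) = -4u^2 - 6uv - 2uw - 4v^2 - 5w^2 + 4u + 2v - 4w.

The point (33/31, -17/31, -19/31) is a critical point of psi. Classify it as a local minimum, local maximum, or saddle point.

local maximum

The Hessian is constant: H = [[-8, -6, -2], [-6, -8, 0], [-2, 0, -10]].
Leading principal minors: Δ₁ = -8, Δ₂ = 28, Δ₃ = -248.
The minors alternate sign starting negative (−, +, −), so H is negative definite: a local maximum.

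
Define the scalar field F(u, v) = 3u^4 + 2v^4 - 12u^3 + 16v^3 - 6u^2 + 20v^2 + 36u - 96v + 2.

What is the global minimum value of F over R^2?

-83

F(u,v) separates as P(u) + Q(v) + 2, so its minimum is min P + min Q + 2.
P'(u) = 12(u - 3)(u - 1)(u + 1) vanishes at u ∈ {-1, 1, 3}; Q'(v) = 8(v - 1)(v + 3)(v + 4) vanishes at v ∈ {-4, -3, 1}.
Local minima of P (where P''>0): P(-1)=-27, P(3)=-27. Local minima of Q: Q(-4)=192, Q(1)=-58.
So the global minimum of F is P(-1) + Q(1) + 2 = -27 − 58 + 2 = -83, attained at (-1, 1).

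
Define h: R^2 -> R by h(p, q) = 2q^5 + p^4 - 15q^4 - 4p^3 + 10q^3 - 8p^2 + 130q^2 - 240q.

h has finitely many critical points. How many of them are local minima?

h separates as a function of p plus a function of q, so ∇h=0 decouples.
∂h/∂p = 4p(p - 4)(p + 1) = 0 at p ∈ {-1, 0, 4}; ∂h/∂q = 10(q - 4)(q - 3)(q - 1)(q + 2) = 0 at q ∈ {-2, 1, 3, 4}.
The Hessian is diagonal: diag(h_pp, h_qq). Second derivatives: h_pp(-1)=20, h_pp(0)=-16, h_pp(4)=80; h_qq(-2)=-900, h_qq(1)=180, h_qq(3)=-100, h_qq(4)=180.
Local minima occur where both diagonal entries positive: (-1, 1), (-1, 4), (4, 1), (4, 4). Count: 4.

4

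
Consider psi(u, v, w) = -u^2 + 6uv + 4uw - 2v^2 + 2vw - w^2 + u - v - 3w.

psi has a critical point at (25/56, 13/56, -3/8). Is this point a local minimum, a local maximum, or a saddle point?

saddle point

The Hessian is constant: H = [[-2, 6, 4], [6, -4, 2], [4, 2, -2]].
Leading principal minors: Δ₁ = -2, Δ₂ = -28, Δ₃ = 224.
The minors fit neither the all-positive nor the alternating-sign pattern, so H is indefinite: a saddle point.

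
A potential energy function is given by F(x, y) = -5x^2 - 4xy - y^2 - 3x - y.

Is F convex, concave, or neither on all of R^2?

F is quadratic, so its Hessian is the constant matrix H = [[-10, -4], [-4, -2]].
det(H) = 4, tr(H) = -12.
det(H) > 0 and tr(H) < 0, so H is negative definite everywhere: concave.

concave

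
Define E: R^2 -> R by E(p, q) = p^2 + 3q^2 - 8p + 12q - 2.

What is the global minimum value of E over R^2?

E(p,q) separates as A(p) + B(q) − 2, so its minimum is min A + min B − 2.
A'(p) = 2p - 8 vanishes at p ∈ {4}; B'(q) = 6q + 12 vanishes at q ∈ {-2}.
Local minima of A (where A''>0): A(4)=-16. Local minima of B: B(-2)=-12.
So the global minimum of E is A(4) + B(-2) − 2 = -16 − 12 − 2 = -30, attained at (4, -2).

-30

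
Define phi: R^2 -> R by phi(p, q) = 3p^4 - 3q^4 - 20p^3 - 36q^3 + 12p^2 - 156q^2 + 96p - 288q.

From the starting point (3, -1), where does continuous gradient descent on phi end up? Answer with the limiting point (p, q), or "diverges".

phi is separable, so gradient descent decouples: p follows -∂phi/∂p, q follows -∂phi/∂q.
∂phi/∂p = 12(p - 4)(p - 2)(p + 1); at p=3 this is -48, so p increases.
∂phi/∂q = -12(q + 2)(q + 3)(q + 4); at q=-1 this is -72, so q increases.
The q-coordinate has no critical point in that direction and runs off to infinity.

diverges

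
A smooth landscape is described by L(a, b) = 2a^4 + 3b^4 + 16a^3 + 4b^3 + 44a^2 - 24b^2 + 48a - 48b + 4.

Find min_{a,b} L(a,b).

-126

L(a,b) separates as P(a) + Q(b) + 4, so its minimum is min P + min Q + 4.
P'(a) = 8(a + 1)(a + 2)(a + 3) vanishes at a ∈ {-3, -2, -1}; Q'(b) = 12(b - 2)(b + 1)(b + 2) vanishes at b ∈ {-2, -1, 2}.
Local minima of P (where P''>0): P(-3)=-18, P(-1)=-18. Local minima of Q: Q(-2)=16, Q(2)=-112.
So the global minimum of L is P(-3) + Q(2) + 4 = -18 − 112 + 4 = -126, attained at (-3, 2).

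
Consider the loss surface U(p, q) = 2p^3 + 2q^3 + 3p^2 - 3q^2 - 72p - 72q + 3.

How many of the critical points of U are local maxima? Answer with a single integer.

U separates as a function of p plus a function of q, so ∇U=0 decouples.
∂U/∂p = 6(p - 3)(p + 4) = 0 at p ∈ {-4, 3}; ∂U/∂q = 6(q - 4)(q + 3) = 0 at q ∈ {-3, 4}.
The Hessian is diagonal: diag(U_pp, U_qq). Second derivatives: U_pp(-4)=-42, U_pp(3)=42; U_qq(-3)=-42, U_qq(4)=42.
Local maxima occur where both diagonal entries negative: (-4, -3). Count: 1.

1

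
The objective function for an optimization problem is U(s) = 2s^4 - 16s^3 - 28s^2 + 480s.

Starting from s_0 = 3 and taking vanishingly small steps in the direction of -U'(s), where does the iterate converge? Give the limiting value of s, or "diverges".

U'(s) = 8(s - 5)(s - 4)(s + 3), so U'(3) = 96.
Gradient descent moves in the -U' direction, i.e. s is decreasing.
The nearest critical point in that direction is s = -3, where U'' = 448 > 0 (a local minimum). The iterate converges there.

-3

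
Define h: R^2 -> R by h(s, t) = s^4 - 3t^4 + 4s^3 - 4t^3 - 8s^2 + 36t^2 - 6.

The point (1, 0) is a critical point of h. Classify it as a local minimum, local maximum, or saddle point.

local minimum

The mixed partial ∂²h/∂s∂t is 0, so the Hessian at any point is diag(h_ss, h_tt) = diag(4(3s^2 + 6s - 4), 12(-3t^2 - 2t + 6)).
At (1, 0): H = diag(20, 72).
Both eigenvalues are positive, so H is positive definite: a local minimum.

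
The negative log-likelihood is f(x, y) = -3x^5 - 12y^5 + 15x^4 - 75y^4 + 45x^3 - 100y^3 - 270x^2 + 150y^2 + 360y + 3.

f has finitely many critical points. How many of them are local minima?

4

f separates as a function of x plus a function of y, so ∇f=0 decouples.
∂f/∂x = -15x(x - 4)(x - 3)(x + 3) = 0 at x ∈ {-3, 0, 3, 4}; ∂f/∂y = -60(y - 1)(y + 1)(y + 2)(y + 3) = 0 at y ∈ {-3, -2, -1, 1}.
The Hessian is diagonal: diag(f_xx, f_yy). Second derivatives: f_xx(-3)=1890, f_xx(0)=-540, f_xx(3)=270, f_xx(4)=-420; f_yy(-3)=480, f_yy(-2)=-180, f_yy(-1)=240, f_yy(1)=-1440.
Local minima occur where both diagonal entries positive: (-3, -3), (-3, -1), (3, -3), (3, -1). Count: 4.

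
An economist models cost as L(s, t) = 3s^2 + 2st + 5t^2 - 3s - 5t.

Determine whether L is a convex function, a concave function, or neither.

L is quadratic, so its Hessian is the constant matrix H = [[6, 2], [2, 10]].
det(H) = 56, tr(H) = 16.
det(H) > 0 and tr(H) > 0, so H is positive definite everywhere: convex.

convex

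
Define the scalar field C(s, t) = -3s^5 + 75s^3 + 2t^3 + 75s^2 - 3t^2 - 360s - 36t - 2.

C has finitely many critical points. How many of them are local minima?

2

C separates as a function of s plus a function of t, so ∇C=0 decouples.
∂C/∂s = -15(s - 4)(s - 1)(s + 2)(s + 3) = 0 at s ∈ {-3, -2, 1, 4}; ∂C/∂t = 6(t - 3)(t + 2) = 0 at t ∈ {-2, 3}.
The Hessian is diagonal: diag(C_ss, C_tt). Second derivatives: C_ss(-3)=420, C_ss(-2)=-270, C_ss(1)=540, C_ss(4)=-1890; C_tt(-2)=-30, C_tt(3)=30.
Local minima occur where both diagonal entries positive: (-3, 3), (1, 3). Count: 2.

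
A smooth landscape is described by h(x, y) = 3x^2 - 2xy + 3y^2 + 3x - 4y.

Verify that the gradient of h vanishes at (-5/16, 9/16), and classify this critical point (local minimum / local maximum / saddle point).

local minimum

∇h = (6x - 2y + 3, -2x + 6y - 4); substituting (-5/16, 9/16) gives ∇h = (0, 0), so (-5/16, 9/16) is indeed a critical point.
The Hessian of h is constant: H = [[6, -2], [-2, 6]].
det(H) = 6·6 − (-2)² = 32.
det(H) > 0 and tr(H) = 12 > 0, so H is positive definite and the point is a local minimum.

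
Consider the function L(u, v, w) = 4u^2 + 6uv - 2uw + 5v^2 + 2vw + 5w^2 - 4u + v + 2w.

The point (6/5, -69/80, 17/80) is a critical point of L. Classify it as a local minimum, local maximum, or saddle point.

local minimum

The Hessian is constant: H = [[8, 6, -2], [6, 10, 2], [-2, 2, 10]].
Leading principal minors: Δ₁ = 8, Δ₂ = 44, Δ₃ = 320.
All leading minors are positive, so H is positive definite: a local minimum.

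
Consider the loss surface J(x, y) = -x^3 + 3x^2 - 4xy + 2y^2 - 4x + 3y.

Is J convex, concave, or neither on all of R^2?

neither

The term -x^3 is cubic, so the Hessian is not constant.
∂²J/∂x² = -6x + 6, which takes both signs as x varies (negative for sufficiently large x). A diagonal entry of the Hessian changing sign means the Hessian is neither positive- nor negative-semidefinite on all of R^2.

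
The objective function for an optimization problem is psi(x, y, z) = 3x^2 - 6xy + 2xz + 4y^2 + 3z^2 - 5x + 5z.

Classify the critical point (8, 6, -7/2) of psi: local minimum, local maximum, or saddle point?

The Hessian is constant: H = [[6, -6, 2], [-6, 8, 0], [2, 0, 6]].
Leading principal minors: Δ₁ = 6, Δ₂ = 12, Δ₃ = 40.
All leading minors are positive, so H is positive definite: a local minimum.

local minimum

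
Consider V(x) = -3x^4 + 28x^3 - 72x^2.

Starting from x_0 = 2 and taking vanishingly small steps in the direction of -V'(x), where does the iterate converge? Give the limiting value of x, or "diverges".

V'(x) = -12x(x - 4)(x - 3), so V'(2) = -48.
Gradient descent moves in the -V' direction, i.e. x is increasing.
The nearest critical point in that direction is x = 3, where V'' = 36 > 0 (a local minimum). The iterate converges there.

3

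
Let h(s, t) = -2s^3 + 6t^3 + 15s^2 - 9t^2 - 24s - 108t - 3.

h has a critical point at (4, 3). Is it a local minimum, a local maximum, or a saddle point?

saddle point

The mixed partial ∂²h/∂s∂t is 0, so the Hessian at any point is diag(h_ss, h_tt) = diag(6(-2s + 5), 18(2t - 1)).
At (4, 3): H = diag(-18, 90).
The eigenvalues have opposite signs, so H is indefinite: a saddle point.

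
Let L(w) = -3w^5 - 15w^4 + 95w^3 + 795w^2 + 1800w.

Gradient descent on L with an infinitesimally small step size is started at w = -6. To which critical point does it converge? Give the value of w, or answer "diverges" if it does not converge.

L'(w) = -15(w - 5)(w + 2)(w + 3)(w + 4), so L'(-6) = -3960.
Gradient descent moves in the -L' direction, i.e. w is increasing.
The nearest critical point in that direction is w = -4, where L'' = 270 > 0 (a local minimum). The iterate converges there.

-4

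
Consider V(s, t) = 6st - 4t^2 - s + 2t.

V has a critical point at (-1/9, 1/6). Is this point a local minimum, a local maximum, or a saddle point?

The Hessian of V is constant: H = [[0, 6], [6, -8]].
det(H) = 0·(-8) − 6² = -36.
Since det(H) < 0, H is indefinite and the critical point is a saddle point.

saddle point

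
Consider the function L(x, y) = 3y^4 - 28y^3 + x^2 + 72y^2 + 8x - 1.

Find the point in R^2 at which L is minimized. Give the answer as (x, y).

(-4, 0)

L(x,y) separates as P(x) + Q(y) − 1, so its minimum is min P + min Q − 1.
P'(x) = 2x + 8 vanishes at x ∈ {-4}; Q'(y) = 12y(y - 4)(y - 3) vanishes at y ∈ {0, 3, 4}.
Local minima of P (where P''>0): P(-4)=-16. Local minima of Q: Q(0)=0, Q(4)=128.
So the global minimum of L is P(-4) + Q(0) − 1 = -16 + 0 − 1 = -17, attained at (-4, 0).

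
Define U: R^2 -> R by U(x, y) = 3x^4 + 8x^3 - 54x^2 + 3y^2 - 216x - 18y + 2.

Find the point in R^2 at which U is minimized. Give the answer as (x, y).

U(x,y) separates as P(x) + Q(y) + 2, so its minimum is min P + min Q + 2.
P'(x) = 12(x - 3)(x + 2)(x + 3) vanishes at x ∈ {-3, -2, 3}; Q'(y) = 6y - 18 vanishes at y ∈ {3}.
Local minima of P (where P''>0): P(-3)=189, P(3)=-675. Local minima of Q: Q(3)=-27.
So the global minimum of U is P(3) + Q(3) + 2 = -675 − 27 + 2 = -700, attained at (3, 3).

(3, 3)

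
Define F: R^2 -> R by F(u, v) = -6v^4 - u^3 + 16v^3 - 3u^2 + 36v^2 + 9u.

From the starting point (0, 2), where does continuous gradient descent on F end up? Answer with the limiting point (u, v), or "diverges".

(-3, 0)

F is separable, so gradient descent decouples: u follows -∂F/∂u, v follows -∂F/∂v.
∂F/∂u = -3(u - 1)(u + 3); at u=0 this is 9, so u decreases.
∂F/∂v = -24v(v - 3)(v + 1); at v=2 this is 144, so v decreases.
u converges to its nearest critical value -3 (a local min of the u-part); v converges to 0. The iterate converges to (-3, 0).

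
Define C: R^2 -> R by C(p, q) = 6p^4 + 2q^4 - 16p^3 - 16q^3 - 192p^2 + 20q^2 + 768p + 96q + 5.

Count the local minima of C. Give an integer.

C separates as a function of p plus a function of q, so ∇C=0 decouples.
∂C/∂p = 24(p - 4)(p - 2)(p + 4) = 0 at p ∈ {-4, 2, 4}; ∂C/∂q = 8(q - 4)(q - 3)(q + 1) = 0 at q ∈ {-1, 3, 4}.
The Hessian is diagonal: diag(C_pp, C_qq). Second derivatives: C_pp(-4)=1152, C_pp(2)=-288, C_pp(4)=384; C_qq(-1)=160, C_qq(3)=-32, C_qq(4)=40.
Local minima occur where both diagonal entries positive: (-4, -1), (-4, 4), (4, -1), (4, 4). Count: 4.

4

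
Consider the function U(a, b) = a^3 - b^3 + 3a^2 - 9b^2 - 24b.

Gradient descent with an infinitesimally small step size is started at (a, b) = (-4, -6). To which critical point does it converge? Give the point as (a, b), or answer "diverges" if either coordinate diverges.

U is separable, so gradient descent decouples: a follows -∂U/∂a, b follows -∂U/∂b.
∂U/∂a = 3a(a + 2); at a=-4 this is 24, so a decreases.
∂U/∂b = -3(b + 2)(b + 4); at b=-6 this is -24, so b increases.
The a-coordinate has no critical point in that direction and runs off to infinity.

diverges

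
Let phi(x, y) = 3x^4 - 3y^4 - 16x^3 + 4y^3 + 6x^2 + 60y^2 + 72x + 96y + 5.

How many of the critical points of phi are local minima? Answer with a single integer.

2

phi separates as a function of x plus a function of y, so ∇phi=0 decouples.
∂phi/∂x = 12(x - 3)(x - 2)(x + 1) = 0 at x ∈ {-1, 2, 3}; ∂phi/∂y = -12(y - 4)(y + 1)(y + 2) = 0 at y ∈ {-2, -1, 4}.
The Hessian is diagonal: diag(phi_xx, phi_yy). Second derivatives: phi_xx(-1)=144, phi_xx(2)=-36, phi_xx(3)=48; phi_yy(-2)=-72, phi_yy(-1)=60, phi_yy(4)=-360.
Local minima occur where both diagonal entries positive: (-1, -1), (3, -1). Count: 2.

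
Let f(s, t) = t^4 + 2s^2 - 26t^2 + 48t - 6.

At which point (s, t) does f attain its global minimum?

f(s,t) separates as P(s) + Q(t) − 6, so its minimum is min P + min Q − 6.
P'(s) = 4s vanishes at s ∈ {0}; Q'(t) = 4(t - 3)(t - 1)(t + 4) vanishes at t ∈ {-4, 1, 3}.
Local minima of P (where P''>0): P(0)=0. Local minima of Q: Q(-4)=-352, Q(3)=-9.
So the global minimum of f is P(0) + Q(-4) − 6 = 0 − 352 − 6 = -358, attained at (0, -4).

(0, -4)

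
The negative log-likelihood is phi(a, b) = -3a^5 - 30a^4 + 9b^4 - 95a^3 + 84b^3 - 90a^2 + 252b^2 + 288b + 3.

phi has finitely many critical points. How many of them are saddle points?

phi separates as a function of a plus a function of b, so ∇phi=0 decouples.
∂phi/∂a = -15a(a + 1)(a + 3)(a + 4) = 0 at a ∈ {-4, -3, -1, 0}; ∂phi/∂b = 36(b + 1)(b + 2)(b + 4) = 0 at b ∈ {-4, -2, -1}.
The Hessian is diagonal: diag(phi_aa, phi_bb). Second derivatives: phi_aa(-4)=180, phi_aa(-3)=-90, phi_aa(-1)=90, phi_aa(0)=-180; phi_bb(-4)=216, phi_bb(-2)=-72, phi_bb(-1)=108.
Saddle points occur where the two diagonal entries have opposite signs: (-4, -2), (-3, -4), (-3, -1), (-1, -2), (0, -4), (0, -1). Count: 6.

6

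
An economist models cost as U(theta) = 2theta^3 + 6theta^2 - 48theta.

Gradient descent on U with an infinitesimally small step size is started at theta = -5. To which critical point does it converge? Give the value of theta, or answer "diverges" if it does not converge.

diverges

U'(theta) = 6(theta - 2)(theta + 4), so U'(-5) = 42.
Gradient descent moves in the -U' direction, i.e. theta is decreasing.
There is no critical point below theta=-5, and U' keeps the same sign, so the iterate runs off to −∞.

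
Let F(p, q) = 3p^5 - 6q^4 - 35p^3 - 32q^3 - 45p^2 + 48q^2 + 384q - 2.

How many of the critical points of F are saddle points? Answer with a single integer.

F separates as a function of p plus a function of q, so ∇F=0 decouples.
∂F/∂p = 15p(p - 3)(p + 1)(p + 2) = 0 at p ∈ {-2, -1, 0, 3}; ∂F/∂q = -24(q - 2)(q + 2)(q + 4) = 0 at q ∈ {-4, -2, 2}.
The Hessian is diagonal: diag(F_pp, F_qq). Second derivatives: F_pp(-2)=-150, F_pp(-1)=60, F_pp(0)=-90, F_pp(3)=900; F_qq(-4)=-288, F_qq(-2)=192, F_qq(2)=-576.
Saddle points occur where the two diagonal entries have opposite signs: (-2, -2), (-1, -4), (-1, 2), (0, -2), (3, -4), (3, 2). Count: 6.

6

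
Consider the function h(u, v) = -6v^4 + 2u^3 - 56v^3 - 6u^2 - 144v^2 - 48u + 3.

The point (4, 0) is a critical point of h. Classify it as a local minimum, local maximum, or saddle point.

The mixed partial ∂²h/∂u∂v is 0, so the Hessian at any point is diag(h_uu, h_vv) = diag(12(u - 1), -24(3v^2 + 14v + 12)).
At (4, 0): H = diag(36, -288).
The eigenvalues have opposite signs, so H is indefinite: a saddle point.

saddle point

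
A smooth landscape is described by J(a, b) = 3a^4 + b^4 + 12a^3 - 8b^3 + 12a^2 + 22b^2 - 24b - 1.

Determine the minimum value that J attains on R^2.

-10

J(a,b) separates as P(a) + Q(b) − 1, so its minimum is min P + min Q − 1.
P'(a) = 12a(a + 1)(a + 2) vanishes at a ∈ {-2, -1, 0}; Q'(b) = 4(b - 3)(b - 2)(b - 1) vanishes at b ∈ {1, 2, 3}.
Local minima of P (where P''>0): P(-2)=0, P(0)=0. Local minima of Q: Q(1)=-9, Q(3)=-9.
So the global minimum of J is P(-2) + Q(1) − 1 = 0 − 9 − 1 = -10, attained at (-2, 1).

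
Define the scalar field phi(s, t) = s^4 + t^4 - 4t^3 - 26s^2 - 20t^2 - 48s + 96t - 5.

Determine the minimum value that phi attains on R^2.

phi(s,t) separates as P(s) + Q(t) − 5, so its minimum is min P + min Q − 5.
P'(s) = 4(s - 4)(s + 1)(s + 3) vanishes at s ∈ {-3, -1, 4}; Q'(t) = 4(t - 4)(t - 2)(t + 3) vanishes at t ∈ {-3, 2, 4}.
Local minima of P (where P''>0): P(-3)=-9, P(4)=-352. Local minima of Q: Q(-3)=-279, Q(4)=64.
So the global minimum of phi is P(4) + Q(-3) − 5 = -352 − 279 − 5 = -636, attained at (4, -3).

-636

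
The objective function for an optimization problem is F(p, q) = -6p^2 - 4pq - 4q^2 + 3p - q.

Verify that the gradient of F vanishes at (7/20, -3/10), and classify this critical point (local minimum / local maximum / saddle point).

local maximum

∇F = (-12p - 4q + 3, -4p - 8q - 1); substituting (7/20, -3/10) gives ∇F = (0, 0), so (7/20, -3/10) is indeed a critical point.
The Hessian of F is constant: H = [[-12, -4], [-4, -8]].
det(H) = (-12)·(-8) − (-4)² = 80.
det(H) > 0 and tr(H) = -20 < 0, so H is negative definite and the point is a local maximum.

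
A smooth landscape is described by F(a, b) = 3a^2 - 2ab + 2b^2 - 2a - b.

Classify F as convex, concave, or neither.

F is quadratic, so its Hessian is the constant matrix H = [[6, -2], [-2, 4]].
det(H) = 20, tr(H) = 10.
det(H) > 0 and tr(H) > 0, so H is positive definite everywhere: convex.

convex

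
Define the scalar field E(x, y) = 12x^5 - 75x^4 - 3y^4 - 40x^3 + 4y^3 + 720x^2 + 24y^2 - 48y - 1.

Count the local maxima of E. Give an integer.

E separates as a function of x plus a function of y, so ∇E=0 decouples.
∂E/∂x = 60x(x - 4)(x - 3)(x + 2) = 0 at x ∈ {-2, 0, 3, 4}; ∂E/∂y = -12(y - 2)(y - 1)(y + 2) = 0 at y ∈ {-2, 1, 2}.
The Hessian is diagonal: diag(E_xx, E_yy). Second derivatives: E_xx(-2)=-3600, E_xx(0)=1440, E_xx(3)=-900, E_xx(4)=1440; E_yy(-2)=-144, E_yy(1)=36, E_yy(2)=-48.
Local maxima occur where both diagonal entries negative: (-2, -2), (-2, 2), (3, -2), (3, 2). Count: 4.

4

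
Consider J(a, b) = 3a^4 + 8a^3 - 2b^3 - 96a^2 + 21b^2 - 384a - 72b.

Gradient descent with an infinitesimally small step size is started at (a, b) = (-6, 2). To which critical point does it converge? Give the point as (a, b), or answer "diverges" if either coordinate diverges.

J is separable, so gradient descent decouples: a follows -∂J/∂a, b follows -∂J/∂b.
∂J/∂a = 12(a - 4)(a + 2)(a + 4); at a=-6 this is -960, so a increases.
∂J/∂b = -6(b - 4)(b - 3); at b=2 this is -12, so b increases.
a converges to its nearest critical value -4 (a local min of the a-part); b converges to 3. The iterate converges to (-4, 3).

(-4, 3)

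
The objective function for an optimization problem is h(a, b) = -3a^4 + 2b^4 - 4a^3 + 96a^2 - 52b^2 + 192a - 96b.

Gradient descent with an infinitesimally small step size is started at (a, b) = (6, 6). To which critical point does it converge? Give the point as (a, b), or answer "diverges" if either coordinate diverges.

diverges

h is separable, so gradient descent decouples: a follows -∂h/∂a, b follows -∂h/∂b.
∂h/∂a = -12(a - 4)(a + 1)(a + 4); at a=6 this is -1680, so a increases.
∂h/∂b = 8(b - 4)(b + 1)(b + 3); at b=6 this is 1008, so b decreases.
The a-coordinate has no critical point in that direction and runs off to infinity.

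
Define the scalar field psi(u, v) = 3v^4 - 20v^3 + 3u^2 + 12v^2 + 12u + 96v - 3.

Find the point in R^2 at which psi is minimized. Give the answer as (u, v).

(-2, -1)

psi(u,v) separates as P(u) + Q(v) − 3, so its minimum is min P + min Q − 3.
P'(u) = 6u + 12 vanishes at u ∈ {-2}; Q'(v) = 12(v - 4)(v - 2)(v + 1) vanishes at v ∈ {-1, 2, 4}.
Local minima of P (where P''>0): P(-2)=-12. Local minima of Q: Q(-1)=-61, Q(4)=64.
So the global minimum of psi is P(-2) + Q(-1) − 3 = -12 − 61 − 3 = -76, attained at (-2, -1).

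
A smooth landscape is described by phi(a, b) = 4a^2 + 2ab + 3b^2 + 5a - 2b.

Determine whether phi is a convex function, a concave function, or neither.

convex

phi is quadratic, so its Hessian is the constant matrix H = [[8, 2], [2, 6]].
det(H) = 44, tr(H) = 14.
det(H) > 0 and tr(H) > 0, so H is positive definite everywhere: convex.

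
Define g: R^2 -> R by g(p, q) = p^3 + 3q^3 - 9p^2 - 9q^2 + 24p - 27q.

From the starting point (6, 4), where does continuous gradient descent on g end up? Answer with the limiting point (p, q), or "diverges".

g is separable, so gradient descent decouples: p follows -∂g/∂p, q follows -∂g/∂q.
∂g/∂p = 3(p - 4)(p - 2); at p=6 this is 24, so p decreases.
∂g/∂q = 9(q - 3)(q + 1); at q=4 this is 45, so q decreases.
p converges to its nearest critical value 4 (a local min of the p-part); q converges to 3. The iterate converges to (4, 3).

(4, 3)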